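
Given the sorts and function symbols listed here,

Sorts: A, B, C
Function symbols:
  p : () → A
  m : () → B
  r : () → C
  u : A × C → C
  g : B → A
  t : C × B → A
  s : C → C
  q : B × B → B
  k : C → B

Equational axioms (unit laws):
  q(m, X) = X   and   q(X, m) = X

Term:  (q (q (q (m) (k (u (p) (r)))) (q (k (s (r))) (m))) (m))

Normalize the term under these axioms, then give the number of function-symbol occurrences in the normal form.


1. (q (q (q (m) (k (u (p) (r)))) (q (k (s (r))) (m))) (m))  →  (q (q (m) (k (u (p) (r)))) (q (k (s (r))) (m)))
2. (q (q (m) (k (u (p) (r)))) (q (k (s (r))) (m)))  →  (q (k (u (p) (r))) (q (k (s (r))) (m)))
3. (q (k (u (p) (r))) (q (k (s (r))) (m)))  →  (q (k (u (p) (r))) (k (s (r))))
normal form: (q (k (u (p) (r))) (k (s (r))))

size = 8


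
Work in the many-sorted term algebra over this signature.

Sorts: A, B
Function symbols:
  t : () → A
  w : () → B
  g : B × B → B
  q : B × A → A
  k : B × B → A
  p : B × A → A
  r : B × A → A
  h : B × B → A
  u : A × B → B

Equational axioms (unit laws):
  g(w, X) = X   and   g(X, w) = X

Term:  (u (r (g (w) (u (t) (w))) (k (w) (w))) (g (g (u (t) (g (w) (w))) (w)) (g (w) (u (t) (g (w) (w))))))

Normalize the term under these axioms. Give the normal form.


normal form = (u (r (u (t) (w)) (k (w) (w))) (g (u (t) (w)) (u (t) (w))))

1. (u (r (g (w) (u (t) (w))) (k (w) (w))) (g (g (u (t) (g (w) (w))) (w)) (g (w) (u (t) (g (w) (w))))))  →  (u (r (u (t) (w)) (k (w) (w))) (g (g (u (t) (g (w) (w))) (w)) (g (w) (u (t) (g (w) (w))))))
2. (u (r (u (t) (w)) (k (w) (w))) (g (g (u (t) (g (w) (w))) (w)) (g (w) (u (t) (g (w) (w))))))  →  (u (r (u (t) (w)) (k (w) (w))) (g (u (t) (g (w) (w))) (g (w) (u (t) (g (w) (w))))))
3. (u (r (u (t) (w)) (k (w) (w))) (g (u (t) (g (w) (w))) (g (w) (u (t) (g (w) (w))))))  →  (u (r (u (t) (w)) (k (w) (w))) (g (u (t) (w)) (g (w) (u (t) (g (w) (w))))))
4. (u (r (u (t) (w)) (k (w) (w))) (g (u (t) (w)) (g (w) (u (t) (g (w) (w))))))  →  (u (r (u (t) (w)) (k (w) (w))) (g (u (t) (w)) (u (t) (g (w) (w)))))
5. (u (r (u (t) (w)) (k (w) (w))) (g (u (t) (w)) (u (t) (g (w) (w)))))  →  (u (r (u (t) (w)) (k (w) (w))) (g (u (t) (w)) (u (t) (w))))


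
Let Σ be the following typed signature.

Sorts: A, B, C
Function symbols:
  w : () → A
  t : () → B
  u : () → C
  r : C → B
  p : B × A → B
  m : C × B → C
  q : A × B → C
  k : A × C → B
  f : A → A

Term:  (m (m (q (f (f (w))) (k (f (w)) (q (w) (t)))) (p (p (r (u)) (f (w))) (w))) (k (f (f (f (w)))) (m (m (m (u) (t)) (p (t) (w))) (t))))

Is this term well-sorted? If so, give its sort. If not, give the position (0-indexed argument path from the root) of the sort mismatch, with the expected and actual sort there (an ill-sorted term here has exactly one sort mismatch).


          (w) : A
        (f (w)) : A
      (f (f (w))) : A
          (w) : A
        (f (w)) : A
          (w) : A
          (t) : B
        (q (w) (t)) : C
      (k (f (w)) (q (w) (t))) : B
    (q (f (f (w))) (k (f (w)) (q (w) (t)))) : C
          (u) : C
        (r (u)) : B
          (w) : A
        (f (w)) : A
      (p (r (u)) (f (w))) : B
      (w) : A
    (p (p (r (u)) (f (w))) (w)) : B
  (m (q (f (f (w))) (k (f (w)) (q (w) (t)))) (p (p (r (u)) (f (w))) (w))) : C
          (w) : A
        (f (w)) : A
      (f (f (w))) : A
    (f (f (f (w)))) : A
          (u) : C
          (t) : B
        (m (u) (t)) : C
          (t) : B
          (w) : A
        (p (t) (w)) : B
      (m (m (u) (t)) (p (t) (w))) : C
      (t) : B
    (m (m (m (u) (t)) (p (t) (w))) (t)) : C
  (k (f (f (f (w)))) (m (m (m (u) (t)) (p (t) (w))) (t))) : B
(m (m (q (f (f (w))) (k (f (w)) (q (w) (t)))) (p (p (r (u)) (f (w))) (w))) (k (f (f (f (w)))) (m (m (m (u) (t)) (p (t) (w))) (t)))) : C

well-sorted; sort = C


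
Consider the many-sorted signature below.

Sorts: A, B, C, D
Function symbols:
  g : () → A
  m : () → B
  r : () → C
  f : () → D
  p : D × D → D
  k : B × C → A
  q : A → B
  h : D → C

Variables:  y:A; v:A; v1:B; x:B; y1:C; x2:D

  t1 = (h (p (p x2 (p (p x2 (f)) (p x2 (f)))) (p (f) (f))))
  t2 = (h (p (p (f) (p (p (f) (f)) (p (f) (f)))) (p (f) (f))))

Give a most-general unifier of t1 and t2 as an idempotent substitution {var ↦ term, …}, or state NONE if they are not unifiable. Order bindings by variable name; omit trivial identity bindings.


{x2 ↦ (f)}


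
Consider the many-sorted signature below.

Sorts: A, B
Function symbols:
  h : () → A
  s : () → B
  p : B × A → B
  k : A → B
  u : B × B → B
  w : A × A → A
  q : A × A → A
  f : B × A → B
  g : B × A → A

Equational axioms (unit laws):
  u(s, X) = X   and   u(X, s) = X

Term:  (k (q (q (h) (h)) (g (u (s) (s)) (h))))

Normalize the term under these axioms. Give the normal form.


normal form = (k (q (q (h) (h)) (g (s) (h))))

1. (k (q (q (h) (h)) (g (u (s) (s)) (h))))  →  (k (q (q (h) (h)) (g (s) (h))))


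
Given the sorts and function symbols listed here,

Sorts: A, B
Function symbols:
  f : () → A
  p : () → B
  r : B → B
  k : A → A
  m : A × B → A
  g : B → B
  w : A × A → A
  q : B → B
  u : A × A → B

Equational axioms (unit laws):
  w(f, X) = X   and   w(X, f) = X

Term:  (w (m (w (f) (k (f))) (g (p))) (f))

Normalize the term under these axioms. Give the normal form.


normal form = (m (k (f)) (g (p)))

1. (w (m (w (f) (k (f))) (g (p))) (f))  →  (m (w (f) (k (f))) (g (p)))
2. (m (w (f) (k (f))) (g (p)))  →  (m (k (f)) (g (p)))


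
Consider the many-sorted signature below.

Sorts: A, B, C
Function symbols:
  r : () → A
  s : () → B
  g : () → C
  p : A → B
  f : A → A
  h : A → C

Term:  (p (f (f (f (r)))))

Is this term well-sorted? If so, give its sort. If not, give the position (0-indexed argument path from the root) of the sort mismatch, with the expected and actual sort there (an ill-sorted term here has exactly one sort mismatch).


well-sorted; sort = B

        (r) : A
      (f (r)) : A
    (f (f (r))) : A
  (f (f (f (r)))) : A
(p (f (f (f (r))))) : B


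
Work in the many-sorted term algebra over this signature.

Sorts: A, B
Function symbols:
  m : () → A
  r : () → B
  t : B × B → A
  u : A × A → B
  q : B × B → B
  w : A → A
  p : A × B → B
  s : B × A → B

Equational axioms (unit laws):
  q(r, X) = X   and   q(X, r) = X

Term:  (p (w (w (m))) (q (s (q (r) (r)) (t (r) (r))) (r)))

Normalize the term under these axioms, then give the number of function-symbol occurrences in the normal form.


1. (p (w (w (m))) (q (s (q (r) (r)) (t (r) (r))) (r)))  →  (p (w (w (m))) (s (q (r) (r)) (t (r) (r))))
2. (p (w (w (m))) (s (q (r) (r)) (t (r) (r))))  →  (p (w (w (m))) (s (r) (t (r) (r))))
normal form: (p (w (w (m))) (s (r) (t (r) (r))))

size = 9


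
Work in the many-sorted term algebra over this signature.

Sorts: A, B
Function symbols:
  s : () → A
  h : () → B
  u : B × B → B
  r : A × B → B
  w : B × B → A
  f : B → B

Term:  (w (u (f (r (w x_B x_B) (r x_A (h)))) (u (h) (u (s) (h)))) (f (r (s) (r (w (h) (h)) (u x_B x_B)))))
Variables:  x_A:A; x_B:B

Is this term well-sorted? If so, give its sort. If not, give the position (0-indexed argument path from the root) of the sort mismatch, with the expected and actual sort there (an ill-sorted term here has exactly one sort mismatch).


          x_B : B
          x_B : B
        (w x_B x_B) : A
          x_A : A
          (h) : B
        (r x_A (h)) : B
      (r (w x_B x_B) (r x_A (h))) : B
    (f (r (w x_B x_B) (r x_A (h)))) : B
      (h) : B
        (s) : A
        (h) : B
      (u (s) (h)) : ✗ arg 0 at [0, 1, 1, 0] has sort A, expected B
      (s) : A
          (h) : B
          (h) : B
        (w (h) (h)) : A
          x_B : B
          x_B : B
        (u x_B x_B) : B
      (r (w (h) (h)) (u x_B x_B)) : B
    (r (s) (r (w (h) (h)) (u x_B x_B))) : B
  (f (r (s) (r (w (h) (h)) (u x_B x_B)))) : B

ill-sorted at position [0, 1, 1, 0]: expected B, got A


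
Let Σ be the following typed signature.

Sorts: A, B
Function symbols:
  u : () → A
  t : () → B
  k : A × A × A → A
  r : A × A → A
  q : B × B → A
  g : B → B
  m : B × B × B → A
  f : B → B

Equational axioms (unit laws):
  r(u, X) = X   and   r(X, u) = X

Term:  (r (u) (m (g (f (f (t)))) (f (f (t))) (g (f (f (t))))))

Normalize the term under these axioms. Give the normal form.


1. (r (u) (m (g (f (f (t)))) (f (f (t))) (g (f (f (t))))))  →  (m (g (f (f (t)))) (f (f (t))) (g (f (f (t)))))

normal form = (m (g (f (f (t)))) (f (f (t))) (g (f (f (t)))))


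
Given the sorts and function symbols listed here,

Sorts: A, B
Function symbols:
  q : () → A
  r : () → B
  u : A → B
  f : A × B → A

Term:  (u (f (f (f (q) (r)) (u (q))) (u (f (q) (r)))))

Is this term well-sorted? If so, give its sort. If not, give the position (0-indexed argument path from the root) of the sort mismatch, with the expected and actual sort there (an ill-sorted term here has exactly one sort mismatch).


well-sorted; sort = B

        (q) : A
        (r) : B
      (f (q) (r)) : A
        (q) : A
      (u (q)) : B
    (f (f (q) (r)) (u (q))) : A
        (q) : A
        (r) : B
      (f (q) (r)) : A
    (u (f (q) (r))) : B
  (f (f (f (q) (r)) (u (q))) (u (f (q) (r)))) : A
(u (f (f (f (q) (r)) (u (q))) (u (f (q) (r))))) : B


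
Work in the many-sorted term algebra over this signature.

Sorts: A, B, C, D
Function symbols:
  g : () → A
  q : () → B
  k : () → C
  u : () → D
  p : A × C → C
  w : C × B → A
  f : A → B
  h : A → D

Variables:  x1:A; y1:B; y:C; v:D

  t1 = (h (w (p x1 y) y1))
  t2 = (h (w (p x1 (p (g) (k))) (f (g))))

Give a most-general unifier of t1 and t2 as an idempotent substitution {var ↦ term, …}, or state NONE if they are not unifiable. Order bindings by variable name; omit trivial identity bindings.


{y ↦ (p (g) (k)), y1 ↦ (f (g))}


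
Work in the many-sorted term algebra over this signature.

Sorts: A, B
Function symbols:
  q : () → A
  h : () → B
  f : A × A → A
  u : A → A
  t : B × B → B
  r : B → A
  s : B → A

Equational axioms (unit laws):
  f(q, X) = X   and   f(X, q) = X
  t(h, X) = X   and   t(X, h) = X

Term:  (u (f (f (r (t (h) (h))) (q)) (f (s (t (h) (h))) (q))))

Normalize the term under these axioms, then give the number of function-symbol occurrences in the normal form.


1. (u (f (f (r (t (h) (h))) (q)) (f (s (t (h) (h))) (q))))  →  (u (f (r (t (h) (h))) (f (s (t (h) (h))) (q))))
2. (u (f (r (t (h) (h))) (f (s (t (h) (h))) (q))))  →  (u (f (r (h)) (f (s (t (h) (h))) (q))))
3. (u (f (r (h)) (f (s (t (h) (h))) (q))))  →  (u (f (r (h)) (s (t (h) (h)))))
4. (u (f (r (h)) (s (t (h) (h)))))  →  (u (f (r (h)) (s (h))))
normal form: (u (f (r (h)) (s (h))))

size = 6


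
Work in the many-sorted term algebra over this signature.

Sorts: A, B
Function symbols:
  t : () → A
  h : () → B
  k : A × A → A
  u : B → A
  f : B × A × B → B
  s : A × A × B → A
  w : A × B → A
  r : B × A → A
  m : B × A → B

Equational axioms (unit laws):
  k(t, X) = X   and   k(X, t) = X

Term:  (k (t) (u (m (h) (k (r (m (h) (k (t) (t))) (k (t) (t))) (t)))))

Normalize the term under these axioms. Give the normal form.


normal form = (u (m (h) (r (m (h) (t)) (t))))

1. (k (t) (u (m (h) (k (r (m (h) (k (t) (t))) (k (t) (t))) (t)))))  →  (u (m (h) (k (r (m (h) (k (t) (t))) (k (t) (t))) (t))))
2. (u (m (h) (k (r (m (h) (k (t) (t))) (k (t) (t))) (t))))  →  (u (m (h) (r (m (h) (k (t) (t))) (k (t) (t)))))
3. (u (m (h) (r (m (h) (k (t) (t))) (k (t) (t)))))  →  (u (m (h) (r (m (h) (t)) (k (t) (t)))))
4. (u (m (h) (r (m (h) (t)) (k (t) (t)))))  →  (u (m (h) (r (m (h) (t)) (t))))


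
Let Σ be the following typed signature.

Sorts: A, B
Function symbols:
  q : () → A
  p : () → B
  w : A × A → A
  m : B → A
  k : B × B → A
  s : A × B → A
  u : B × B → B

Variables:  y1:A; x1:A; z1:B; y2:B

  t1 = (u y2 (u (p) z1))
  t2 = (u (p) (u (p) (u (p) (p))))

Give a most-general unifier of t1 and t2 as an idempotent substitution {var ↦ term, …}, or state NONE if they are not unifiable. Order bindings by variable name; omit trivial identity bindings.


{y2 ↦ (p), z1 ↦ (u (p) (p))}


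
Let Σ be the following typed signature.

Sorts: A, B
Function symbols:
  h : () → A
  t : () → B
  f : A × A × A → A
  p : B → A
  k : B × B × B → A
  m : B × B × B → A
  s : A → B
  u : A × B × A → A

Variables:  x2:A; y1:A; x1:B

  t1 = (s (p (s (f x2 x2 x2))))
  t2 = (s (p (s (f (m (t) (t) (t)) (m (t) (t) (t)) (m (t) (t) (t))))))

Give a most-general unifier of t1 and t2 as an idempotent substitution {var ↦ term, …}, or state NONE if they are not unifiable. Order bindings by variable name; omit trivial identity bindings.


{x2 ↦ (m (t) (t) (t))}


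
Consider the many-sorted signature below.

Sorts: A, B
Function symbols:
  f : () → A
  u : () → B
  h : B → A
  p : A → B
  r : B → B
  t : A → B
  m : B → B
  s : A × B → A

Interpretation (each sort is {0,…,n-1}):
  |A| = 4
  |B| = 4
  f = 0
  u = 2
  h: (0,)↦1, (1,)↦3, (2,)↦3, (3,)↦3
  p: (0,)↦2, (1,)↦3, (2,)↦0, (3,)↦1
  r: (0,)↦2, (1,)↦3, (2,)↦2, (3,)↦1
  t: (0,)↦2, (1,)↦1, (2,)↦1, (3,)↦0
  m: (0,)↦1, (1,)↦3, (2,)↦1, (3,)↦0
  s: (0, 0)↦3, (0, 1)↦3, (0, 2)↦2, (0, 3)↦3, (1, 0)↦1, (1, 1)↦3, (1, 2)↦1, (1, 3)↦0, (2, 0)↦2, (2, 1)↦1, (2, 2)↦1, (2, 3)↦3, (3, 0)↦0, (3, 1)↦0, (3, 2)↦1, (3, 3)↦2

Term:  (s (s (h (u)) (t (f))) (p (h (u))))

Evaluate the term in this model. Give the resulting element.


  u = 2
  (h (u)) = h(2,) = 3
  f = 0
  (t (f)) = t(0,) = 2
  (s (h (u)) (t (f))) = s(3, 2) = 1
  u = 2
  (h (u)) = h(2,) = 3
  (p (h (u))) = p(3,) = 1
  (s (s (h (u)) (t (f))) (p (h (u)))) = s(1, 1) = 3

value = 3


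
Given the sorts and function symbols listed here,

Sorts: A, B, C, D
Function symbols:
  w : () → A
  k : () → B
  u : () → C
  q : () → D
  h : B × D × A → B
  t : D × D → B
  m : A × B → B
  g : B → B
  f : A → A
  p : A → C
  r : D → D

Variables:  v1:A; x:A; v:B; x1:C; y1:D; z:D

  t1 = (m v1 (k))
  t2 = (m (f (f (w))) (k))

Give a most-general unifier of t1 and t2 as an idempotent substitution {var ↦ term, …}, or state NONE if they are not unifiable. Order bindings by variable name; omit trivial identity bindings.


{v1 ↦ (f (f (w)))}


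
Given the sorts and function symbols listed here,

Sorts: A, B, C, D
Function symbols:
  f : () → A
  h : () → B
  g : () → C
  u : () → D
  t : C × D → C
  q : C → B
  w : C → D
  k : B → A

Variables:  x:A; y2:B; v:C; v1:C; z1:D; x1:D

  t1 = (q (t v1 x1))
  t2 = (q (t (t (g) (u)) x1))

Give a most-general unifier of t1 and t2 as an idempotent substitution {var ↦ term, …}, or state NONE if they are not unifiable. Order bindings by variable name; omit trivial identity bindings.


{v1 ↦ (t (g) (u))}


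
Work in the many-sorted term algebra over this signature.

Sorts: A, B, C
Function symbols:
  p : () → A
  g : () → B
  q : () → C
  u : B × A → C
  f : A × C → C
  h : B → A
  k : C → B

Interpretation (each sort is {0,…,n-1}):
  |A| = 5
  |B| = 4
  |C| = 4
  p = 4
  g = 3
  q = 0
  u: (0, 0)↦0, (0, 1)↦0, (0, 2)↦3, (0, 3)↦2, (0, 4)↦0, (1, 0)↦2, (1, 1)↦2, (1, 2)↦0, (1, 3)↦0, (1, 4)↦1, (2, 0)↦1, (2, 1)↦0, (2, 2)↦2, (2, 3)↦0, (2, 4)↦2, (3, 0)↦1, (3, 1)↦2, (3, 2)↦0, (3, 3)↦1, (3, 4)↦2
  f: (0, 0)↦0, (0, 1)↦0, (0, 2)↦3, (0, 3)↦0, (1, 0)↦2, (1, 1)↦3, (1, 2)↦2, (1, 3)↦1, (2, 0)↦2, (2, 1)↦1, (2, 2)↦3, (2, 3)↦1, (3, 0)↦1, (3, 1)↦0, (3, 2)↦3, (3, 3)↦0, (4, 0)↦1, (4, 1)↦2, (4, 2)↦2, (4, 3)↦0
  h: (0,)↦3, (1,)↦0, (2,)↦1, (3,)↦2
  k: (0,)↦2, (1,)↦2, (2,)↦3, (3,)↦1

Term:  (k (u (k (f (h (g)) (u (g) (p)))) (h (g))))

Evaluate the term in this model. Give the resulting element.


value = 2

  g = 3
  (h (g)) = h(3,) = 2
  g = 3
  p = 4
  (u (g) (p)) = u(3, 4) = 2
  (f (h (g)) (u (g) (p))) = f(2, 2) = 3
  (k (f (h (g)) (u (g) (p)))) = k(3,) = 1
  g = 3
  (h (g)) = h(3,) = 2
  (u (k (f (h (g)) (u (g) (p)))) (h (g))) = u(1, 2) = 0
  (k (u (k (f (h (g)) (u (g) (p)))) (h (g)))) = k(0,) = 2


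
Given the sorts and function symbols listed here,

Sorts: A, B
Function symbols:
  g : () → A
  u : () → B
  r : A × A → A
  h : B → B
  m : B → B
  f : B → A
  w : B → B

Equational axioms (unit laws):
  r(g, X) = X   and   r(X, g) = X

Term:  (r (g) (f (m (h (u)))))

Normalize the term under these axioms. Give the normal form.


normal form = (f (m (h (u))))

1. (r (g) (f (m (h (u)))))  →  (f (m (h (u))))


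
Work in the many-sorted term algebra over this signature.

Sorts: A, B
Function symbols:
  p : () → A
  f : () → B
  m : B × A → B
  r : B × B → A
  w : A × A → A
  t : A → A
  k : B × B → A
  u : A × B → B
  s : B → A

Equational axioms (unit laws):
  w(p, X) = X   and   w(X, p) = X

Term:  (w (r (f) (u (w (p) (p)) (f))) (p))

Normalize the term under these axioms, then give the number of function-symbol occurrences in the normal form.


size = 5

1. (w (r (f) (u (w (p) (p)) (f))) (p))  →  (r (f) (u (w (p) (p)) (f)))
2. (r (f) (u (w (p) (p)) (f)))  →  (r (f) (u (p) (f)))
normal form: (r (f) (u (p) (f)))


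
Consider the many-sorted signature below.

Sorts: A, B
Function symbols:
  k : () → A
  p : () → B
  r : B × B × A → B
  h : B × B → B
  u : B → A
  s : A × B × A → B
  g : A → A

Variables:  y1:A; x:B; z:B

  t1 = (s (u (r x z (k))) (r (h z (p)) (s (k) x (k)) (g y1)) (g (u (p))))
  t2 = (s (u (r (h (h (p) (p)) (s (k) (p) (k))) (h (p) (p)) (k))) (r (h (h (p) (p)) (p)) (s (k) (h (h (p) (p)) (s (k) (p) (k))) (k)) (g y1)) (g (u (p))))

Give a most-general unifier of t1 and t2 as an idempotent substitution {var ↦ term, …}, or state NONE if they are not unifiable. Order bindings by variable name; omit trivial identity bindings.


{x ↦ (h (h (p) (p)) (s (k) (p) (k))), z ↦ (h (p) (p))}


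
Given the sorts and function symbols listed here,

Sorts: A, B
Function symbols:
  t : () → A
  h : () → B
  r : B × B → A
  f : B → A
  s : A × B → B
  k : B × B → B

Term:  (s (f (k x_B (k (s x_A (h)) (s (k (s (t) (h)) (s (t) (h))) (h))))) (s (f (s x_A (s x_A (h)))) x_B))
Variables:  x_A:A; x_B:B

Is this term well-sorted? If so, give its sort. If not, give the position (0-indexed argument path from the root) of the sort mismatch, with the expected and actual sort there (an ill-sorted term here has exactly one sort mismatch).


      x_B : B
          x_A : A
          (h) : B
        (s x_A (h)) : B
              (t) : A
              (h) : B
            (s (t) (h)) : B
              (t) : A
              (h) : B
            (s (t) (h)) : B
          (k (s (t) (h)) (s (t) (h))) : B
          (h) : B
        (s (k (s (t) (h)) (s (t) (h))) (h)) : ✗ arg 0 at [0, 0, 1, 1, 0] has sort B, expected A
        x_A : A
          x_A : A
          (h) : B
        (s x_A (h)) : B
      (s x_A (s x_A (h))) : B
    (f (s x_A (s x_A (h)))) : A
    x_B : B
  (s (f (s x_A (s x_A (h)))) x_B) : B

ill-sorted at position [0, 0, 1, 1, 0]: expected A, got B


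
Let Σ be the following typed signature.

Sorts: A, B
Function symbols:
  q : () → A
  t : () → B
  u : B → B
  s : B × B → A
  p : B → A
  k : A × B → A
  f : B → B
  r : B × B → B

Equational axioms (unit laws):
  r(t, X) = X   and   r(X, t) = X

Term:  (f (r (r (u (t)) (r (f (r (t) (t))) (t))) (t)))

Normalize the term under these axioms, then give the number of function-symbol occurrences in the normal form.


1. (f (r (r (u (t)) (r (f (r (t) (t))) (t))) (t)))  →  (f (r (u (t)) (r (f (r (t) (t))) (t))))
2. (f (r (u (t)) (r (f (r (t) (t))) (t))))  →  (f (r (u (t)) (f (r (t) (t)))))
3. (f (r (u (t)) (f (r (t) (t)))))  →  (f (r (u (t)) (f (t))))
normal form: (f (r (u (t)) (f (t))))

size = 6


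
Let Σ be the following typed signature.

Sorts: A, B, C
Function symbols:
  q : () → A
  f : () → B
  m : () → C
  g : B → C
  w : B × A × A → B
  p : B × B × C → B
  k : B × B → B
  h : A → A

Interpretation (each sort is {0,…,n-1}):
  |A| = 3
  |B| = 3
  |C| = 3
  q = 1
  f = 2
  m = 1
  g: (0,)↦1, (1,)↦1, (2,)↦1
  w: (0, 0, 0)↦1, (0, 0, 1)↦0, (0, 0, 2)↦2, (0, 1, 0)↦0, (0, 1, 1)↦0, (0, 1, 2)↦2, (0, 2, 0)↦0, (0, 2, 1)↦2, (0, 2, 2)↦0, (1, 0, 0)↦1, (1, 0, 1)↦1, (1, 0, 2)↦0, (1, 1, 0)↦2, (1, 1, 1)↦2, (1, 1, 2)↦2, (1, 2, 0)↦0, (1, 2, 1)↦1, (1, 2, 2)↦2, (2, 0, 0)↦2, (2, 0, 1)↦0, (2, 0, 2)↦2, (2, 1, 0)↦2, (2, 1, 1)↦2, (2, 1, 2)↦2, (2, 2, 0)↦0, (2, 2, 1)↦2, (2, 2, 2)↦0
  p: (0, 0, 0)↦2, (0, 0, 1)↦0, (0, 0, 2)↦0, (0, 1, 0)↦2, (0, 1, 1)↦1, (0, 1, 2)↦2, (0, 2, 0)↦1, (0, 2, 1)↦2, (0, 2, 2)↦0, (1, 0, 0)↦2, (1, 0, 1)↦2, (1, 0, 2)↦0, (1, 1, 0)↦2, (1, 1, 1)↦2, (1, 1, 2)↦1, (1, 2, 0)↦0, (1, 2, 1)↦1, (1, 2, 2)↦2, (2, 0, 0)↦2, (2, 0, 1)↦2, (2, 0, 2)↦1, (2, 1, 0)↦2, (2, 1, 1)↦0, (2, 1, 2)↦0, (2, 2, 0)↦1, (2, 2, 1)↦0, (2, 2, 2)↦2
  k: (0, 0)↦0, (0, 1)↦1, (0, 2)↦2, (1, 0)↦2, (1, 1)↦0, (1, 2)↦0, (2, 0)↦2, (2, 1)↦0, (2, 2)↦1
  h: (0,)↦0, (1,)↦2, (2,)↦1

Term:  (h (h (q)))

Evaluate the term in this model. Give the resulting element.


value = 1

  q = 1
  (h (q)) = h(1,) = 2
  (h (h (q))) = h(2,) = 1


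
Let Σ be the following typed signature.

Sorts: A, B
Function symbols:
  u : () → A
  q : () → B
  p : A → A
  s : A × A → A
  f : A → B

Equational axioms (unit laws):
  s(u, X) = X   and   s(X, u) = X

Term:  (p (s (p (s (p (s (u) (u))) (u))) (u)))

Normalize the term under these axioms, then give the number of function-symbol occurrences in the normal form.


1. (p (s (p (s (p (s (u) (u))) (u))) (u)))  →  (p (p (s (p (s (u) (u))) (u))))
2. (p (p (s (p (s (u) (u))) (u))))  →  (p (p (p (s (u) (u)))))
3. (p (p (p (s (u) (u)))))  →  (p (p (p (u))))
normal form: (p (p (p (u))))

size = 4


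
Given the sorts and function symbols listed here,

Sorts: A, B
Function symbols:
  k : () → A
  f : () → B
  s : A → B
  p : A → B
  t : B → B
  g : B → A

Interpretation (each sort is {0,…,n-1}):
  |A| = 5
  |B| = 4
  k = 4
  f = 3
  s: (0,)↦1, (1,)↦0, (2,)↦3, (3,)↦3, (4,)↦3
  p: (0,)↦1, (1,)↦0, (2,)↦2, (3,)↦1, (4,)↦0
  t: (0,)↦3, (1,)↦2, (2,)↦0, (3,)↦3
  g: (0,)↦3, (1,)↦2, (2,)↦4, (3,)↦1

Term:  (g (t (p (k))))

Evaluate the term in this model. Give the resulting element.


  k = 4
  (p (k)) = p(4,) = 0
  (t (p (k))) = t(0,) = 3
  (g (t (p (k)))) = g(3,) = 1

value = 1


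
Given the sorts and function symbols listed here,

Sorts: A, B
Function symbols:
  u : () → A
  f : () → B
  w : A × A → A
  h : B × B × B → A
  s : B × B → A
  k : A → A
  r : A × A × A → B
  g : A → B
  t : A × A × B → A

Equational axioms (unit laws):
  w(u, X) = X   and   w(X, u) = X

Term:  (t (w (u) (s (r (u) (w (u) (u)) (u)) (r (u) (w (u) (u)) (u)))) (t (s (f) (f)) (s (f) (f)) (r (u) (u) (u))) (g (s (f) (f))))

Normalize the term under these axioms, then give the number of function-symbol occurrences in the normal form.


size = 25

1. (t (w (u) (s (r (u) (w (u) (u)) (u)) (r (u) (w (u) (u)) (u)))) (t (s (f) (f)) (s (f) (f)) (r (u) (u) (u))) (g (s (f) (f))))  →  (t (s (r (u) (w (u) (u)) (u)) (r (u) (w (u) (u)) (u))) (t (s (f) (f)) (s (f) (f)) (r (u) (u) (u))) (g (s (f) (f))))
2. (t (s (r (u) (w (u) (u)) (u)) (r (u) (w (u) (u)) (u))) (t (s (f) (f)) (s (f) (f)) (r (u) (u) (u))) (g (s (f) (f))))  →  (t (s (r (u) (u) (u)) (r (u) (w (u) (u)) (u))) (t (s (f) (f)) (s (f) (f)) (r (u) (u) (u))) (g (s (f) (f))))
3. (t (s (r (u) (u) (u)) (r (u) (w (u) (u)) (u))) (t (s (f) (f)) (s (f) (f)) (r (u) (u) (u))) (g (s (f) (f))))  →  (t (s (r (u) (u) (u)) (r (u) (u) (u))) (t (s (f) (f)) (s (f) (f)) (r (u) (u) (u))) (g (s (f) (f))))
normal form: (t (s (r (u) (u) (u)) (r (u) (u) (u))) (t (s (f) (f)) (s (f) (f)) (r (u) (u) (u))) (g (s (f) (f))))


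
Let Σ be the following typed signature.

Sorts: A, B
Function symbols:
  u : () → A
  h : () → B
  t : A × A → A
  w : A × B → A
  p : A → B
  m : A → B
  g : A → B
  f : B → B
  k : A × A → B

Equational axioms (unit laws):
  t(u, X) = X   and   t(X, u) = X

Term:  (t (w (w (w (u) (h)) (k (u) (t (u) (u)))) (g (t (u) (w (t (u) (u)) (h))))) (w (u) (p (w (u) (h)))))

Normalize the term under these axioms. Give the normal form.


1. (t (w (w (w (u) (h)) (k (u) (t (u) (u)))) (g (t (u) (w (t (u) (u)) (h))))) (w (u) (p (w (u) (h)))))  →  (t (w (w (w (u) (h)) (k (u) (u))) (g (t (u) (w (t (u) (u)) (h))))) (w (u) (p (w (u) (h)))))
2. (t (w (w (w (u) (h)) (k (u) (u))) (g (t (u) (w (t (u) (u)) (h))))) (w (u) (p (w (u) (h)))))  →  (t (w (w (w (u) (h)) (k (u) (u))) (g (w (t (u) (u)) (h)))) (w (u) (p (w (u) (h)))))
3. (t (w (w (w (u) (h)) (k (u) (u))) (g (w (t (u) (u)) (h)))) (w (u) (p (w (u) (h)))))  →  (t (w (w (w (u) (h)) (k (u) (u))) (g (w (u) (h)))) (w (u) (p (w (u) (h)))))

normal form = (t (w (w (w (u) (h)) (k (u) (u))) (g (w (u) (h)))) (w (u) (p (w (u) (h)))))


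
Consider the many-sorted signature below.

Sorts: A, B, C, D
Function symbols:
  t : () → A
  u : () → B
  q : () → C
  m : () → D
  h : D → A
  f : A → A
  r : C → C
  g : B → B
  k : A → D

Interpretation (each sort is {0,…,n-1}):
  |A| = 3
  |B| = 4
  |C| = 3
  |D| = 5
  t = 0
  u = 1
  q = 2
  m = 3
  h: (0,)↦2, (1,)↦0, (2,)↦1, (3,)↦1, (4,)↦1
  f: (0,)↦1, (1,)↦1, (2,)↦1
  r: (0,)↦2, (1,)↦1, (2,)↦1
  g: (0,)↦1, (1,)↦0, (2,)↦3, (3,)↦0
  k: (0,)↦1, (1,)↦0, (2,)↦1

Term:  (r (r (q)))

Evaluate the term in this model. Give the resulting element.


  q = 2
  (r (q)) = r(2,) = 1
  (r (r (q))) = r(1,) = 1

value = 1


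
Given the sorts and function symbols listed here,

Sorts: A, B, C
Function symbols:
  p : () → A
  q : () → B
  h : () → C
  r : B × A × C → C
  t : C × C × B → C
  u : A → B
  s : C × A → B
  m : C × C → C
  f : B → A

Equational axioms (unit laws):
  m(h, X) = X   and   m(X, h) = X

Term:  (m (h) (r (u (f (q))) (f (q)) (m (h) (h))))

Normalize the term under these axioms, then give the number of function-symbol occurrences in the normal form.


1. (m (h) (r (u (f (q))) (f (q)) (m (h) (h))))  →  (r (u (f (q))) (f (q)) (m (h) (h)))
2. (r (u (f (q))) (f (q)) (m (h) (h)))  →  (r (u (f (q))) (f (q)) (h))
normal form: (r (u (f (q))) (f (q)) (h))

size = 7


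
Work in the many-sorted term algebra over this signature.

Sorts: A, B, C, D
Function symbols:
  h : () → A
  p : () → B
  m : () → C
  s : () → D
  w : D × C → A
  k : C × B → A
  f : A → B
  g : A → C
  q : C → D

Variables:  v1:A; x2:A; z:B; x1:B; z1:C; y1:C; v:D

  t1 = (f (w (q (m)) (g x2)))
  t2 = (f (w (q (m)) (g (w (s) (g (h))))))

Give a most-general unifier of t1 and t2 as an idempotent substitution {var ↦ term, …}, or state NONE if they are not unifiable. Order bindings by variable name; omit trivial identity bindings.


{x2 ↦ (w (s) (g (h)))}


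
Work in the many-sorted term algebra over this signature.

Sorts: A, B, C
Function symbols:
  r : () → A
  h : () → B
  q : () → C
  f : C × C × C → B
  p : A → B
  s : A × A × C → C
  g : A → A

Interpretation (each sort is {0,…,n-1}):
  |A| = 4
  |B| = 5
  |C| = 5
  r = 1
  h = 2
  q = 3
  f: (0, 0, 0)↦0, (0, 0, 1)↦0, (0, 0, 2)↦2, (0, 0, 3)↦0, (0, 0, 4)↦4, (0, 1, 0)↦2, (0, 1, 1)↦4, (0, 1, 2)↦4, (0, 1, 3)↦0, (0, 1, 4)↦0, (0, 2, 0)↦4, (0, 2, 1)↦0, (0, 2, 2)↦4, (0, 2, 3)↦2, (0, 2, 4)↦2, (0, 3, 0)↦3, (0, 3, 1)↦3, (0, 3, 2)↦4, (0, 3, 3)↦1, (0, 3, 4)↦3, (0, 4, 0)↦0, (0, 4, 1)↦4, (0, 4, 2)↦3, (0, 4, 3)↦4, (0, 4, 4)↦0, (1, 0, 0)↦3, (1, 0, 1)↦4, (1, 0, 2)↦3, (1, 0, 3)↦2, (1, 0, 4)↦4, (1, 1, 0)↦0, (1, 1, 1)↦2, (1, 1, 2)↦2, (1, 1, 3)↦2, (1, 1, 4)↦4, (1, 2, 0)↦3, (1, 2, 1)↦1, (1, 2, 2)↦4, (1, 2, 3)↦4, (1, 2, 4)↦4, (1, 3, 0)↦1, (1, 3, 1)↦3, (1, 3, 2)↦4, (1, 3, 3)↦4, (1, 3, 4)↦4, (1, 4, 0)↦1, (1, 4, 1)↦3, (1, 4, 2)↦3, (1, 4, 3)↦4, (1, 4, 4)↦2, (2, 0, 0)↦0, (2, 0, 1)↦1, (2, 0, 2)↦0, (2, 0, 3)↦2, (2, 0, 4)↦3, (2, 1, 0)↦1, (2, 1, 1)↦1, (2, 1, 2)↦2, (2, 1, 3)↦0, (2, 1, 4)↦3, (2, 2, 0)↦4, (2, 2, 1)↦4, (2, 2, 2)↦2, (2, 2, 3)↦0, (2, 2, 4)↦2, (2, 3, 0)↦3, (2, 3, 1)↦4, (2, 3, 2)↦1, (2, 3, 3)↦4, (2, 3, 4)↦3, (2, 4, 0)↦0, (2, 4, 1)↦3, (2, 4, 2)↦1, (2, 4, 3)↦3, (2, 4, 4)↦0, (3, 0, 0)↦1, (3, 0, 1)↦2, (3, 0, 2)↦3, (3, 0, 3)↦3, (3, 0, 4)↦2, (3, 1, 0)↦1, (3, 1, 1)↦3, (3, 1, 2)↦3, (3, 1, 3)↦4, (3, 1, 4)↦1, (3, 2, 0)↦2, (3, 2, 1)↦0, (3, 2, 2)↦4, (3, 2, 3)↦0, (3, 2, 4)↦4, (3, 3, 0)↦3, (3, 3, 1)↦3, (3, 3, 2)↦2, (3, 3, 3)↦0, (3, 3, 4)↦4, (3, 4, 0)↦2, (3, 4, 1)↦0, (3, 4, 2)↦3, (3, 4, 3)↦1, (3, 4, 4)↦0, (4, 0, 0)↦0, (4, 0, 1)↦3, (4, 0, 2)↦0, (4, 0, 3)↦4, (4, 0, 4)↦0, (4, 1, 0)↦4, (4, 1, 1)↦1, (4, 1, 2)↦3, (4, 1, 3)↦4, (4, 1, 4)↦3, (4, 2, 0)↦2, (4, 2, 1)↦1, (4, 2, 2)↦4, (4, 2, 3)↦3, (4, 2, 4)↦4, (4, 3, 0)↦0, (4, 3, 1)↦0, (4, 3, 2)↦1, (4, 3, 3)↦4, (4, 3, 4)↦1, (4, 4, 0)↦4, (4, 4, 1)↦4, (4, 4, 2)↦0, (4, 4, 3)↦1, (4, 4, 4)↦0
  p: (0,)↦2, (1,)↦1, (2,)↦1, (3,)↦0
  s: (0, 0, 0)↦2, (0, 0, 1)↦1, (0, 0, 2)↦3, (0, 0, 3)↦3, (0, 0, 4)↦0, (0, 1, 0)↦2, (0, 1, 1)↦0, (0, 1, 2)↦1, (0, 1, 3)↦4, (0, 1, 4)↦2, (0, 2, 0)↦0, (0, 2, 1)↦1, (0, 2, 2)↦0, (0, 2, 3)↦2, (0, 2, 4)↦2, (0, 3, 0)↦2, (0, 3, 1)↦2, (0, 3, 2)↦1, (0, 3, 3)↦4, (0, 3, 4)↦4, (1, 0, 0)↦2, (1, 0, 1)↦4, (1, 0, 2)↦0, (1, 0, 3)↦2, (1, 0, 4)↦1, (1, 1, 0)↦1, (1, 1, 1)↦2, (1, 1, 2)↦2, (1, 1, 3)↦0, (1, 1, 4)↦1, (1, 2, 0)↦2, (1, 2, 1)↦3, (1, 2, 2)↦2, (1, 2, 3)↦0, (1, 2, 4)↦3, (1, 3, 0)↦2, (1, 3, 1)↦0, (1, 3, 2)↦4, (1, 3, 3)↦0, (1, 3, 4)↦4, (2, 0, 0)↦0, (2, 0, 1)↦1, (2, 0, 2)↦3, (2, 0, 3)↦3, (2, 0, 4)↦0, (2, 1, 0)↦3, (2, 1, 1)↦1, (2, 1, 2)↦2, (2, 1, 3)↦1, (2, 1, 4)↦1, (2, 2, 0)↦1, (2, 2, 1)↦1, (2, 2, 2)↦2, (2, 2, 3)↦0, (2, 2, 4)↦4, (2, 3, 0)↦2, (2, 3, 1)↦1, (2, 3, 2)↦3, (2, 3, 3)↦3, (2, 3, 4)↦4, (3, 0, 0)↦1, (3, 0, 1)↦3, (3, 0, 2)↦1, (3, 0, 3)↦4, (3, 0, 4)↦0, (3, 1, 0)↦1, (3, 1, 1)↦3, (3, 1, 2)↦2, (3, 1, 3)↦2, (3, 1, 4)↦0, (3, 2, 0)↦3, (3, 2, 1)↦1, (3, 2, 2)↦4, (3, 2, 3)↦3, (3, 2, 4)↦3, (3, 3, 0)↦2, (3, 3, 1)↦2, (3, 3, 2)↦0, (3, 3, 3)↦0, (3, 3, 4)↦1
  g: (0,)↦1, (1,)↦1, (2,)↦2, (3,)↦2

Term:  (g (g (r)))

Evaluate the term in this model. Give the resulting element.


  r = 1
  (g (r)) = g(1,) = 1
  (g (g (r))) = g(1,) = 1

value = 1


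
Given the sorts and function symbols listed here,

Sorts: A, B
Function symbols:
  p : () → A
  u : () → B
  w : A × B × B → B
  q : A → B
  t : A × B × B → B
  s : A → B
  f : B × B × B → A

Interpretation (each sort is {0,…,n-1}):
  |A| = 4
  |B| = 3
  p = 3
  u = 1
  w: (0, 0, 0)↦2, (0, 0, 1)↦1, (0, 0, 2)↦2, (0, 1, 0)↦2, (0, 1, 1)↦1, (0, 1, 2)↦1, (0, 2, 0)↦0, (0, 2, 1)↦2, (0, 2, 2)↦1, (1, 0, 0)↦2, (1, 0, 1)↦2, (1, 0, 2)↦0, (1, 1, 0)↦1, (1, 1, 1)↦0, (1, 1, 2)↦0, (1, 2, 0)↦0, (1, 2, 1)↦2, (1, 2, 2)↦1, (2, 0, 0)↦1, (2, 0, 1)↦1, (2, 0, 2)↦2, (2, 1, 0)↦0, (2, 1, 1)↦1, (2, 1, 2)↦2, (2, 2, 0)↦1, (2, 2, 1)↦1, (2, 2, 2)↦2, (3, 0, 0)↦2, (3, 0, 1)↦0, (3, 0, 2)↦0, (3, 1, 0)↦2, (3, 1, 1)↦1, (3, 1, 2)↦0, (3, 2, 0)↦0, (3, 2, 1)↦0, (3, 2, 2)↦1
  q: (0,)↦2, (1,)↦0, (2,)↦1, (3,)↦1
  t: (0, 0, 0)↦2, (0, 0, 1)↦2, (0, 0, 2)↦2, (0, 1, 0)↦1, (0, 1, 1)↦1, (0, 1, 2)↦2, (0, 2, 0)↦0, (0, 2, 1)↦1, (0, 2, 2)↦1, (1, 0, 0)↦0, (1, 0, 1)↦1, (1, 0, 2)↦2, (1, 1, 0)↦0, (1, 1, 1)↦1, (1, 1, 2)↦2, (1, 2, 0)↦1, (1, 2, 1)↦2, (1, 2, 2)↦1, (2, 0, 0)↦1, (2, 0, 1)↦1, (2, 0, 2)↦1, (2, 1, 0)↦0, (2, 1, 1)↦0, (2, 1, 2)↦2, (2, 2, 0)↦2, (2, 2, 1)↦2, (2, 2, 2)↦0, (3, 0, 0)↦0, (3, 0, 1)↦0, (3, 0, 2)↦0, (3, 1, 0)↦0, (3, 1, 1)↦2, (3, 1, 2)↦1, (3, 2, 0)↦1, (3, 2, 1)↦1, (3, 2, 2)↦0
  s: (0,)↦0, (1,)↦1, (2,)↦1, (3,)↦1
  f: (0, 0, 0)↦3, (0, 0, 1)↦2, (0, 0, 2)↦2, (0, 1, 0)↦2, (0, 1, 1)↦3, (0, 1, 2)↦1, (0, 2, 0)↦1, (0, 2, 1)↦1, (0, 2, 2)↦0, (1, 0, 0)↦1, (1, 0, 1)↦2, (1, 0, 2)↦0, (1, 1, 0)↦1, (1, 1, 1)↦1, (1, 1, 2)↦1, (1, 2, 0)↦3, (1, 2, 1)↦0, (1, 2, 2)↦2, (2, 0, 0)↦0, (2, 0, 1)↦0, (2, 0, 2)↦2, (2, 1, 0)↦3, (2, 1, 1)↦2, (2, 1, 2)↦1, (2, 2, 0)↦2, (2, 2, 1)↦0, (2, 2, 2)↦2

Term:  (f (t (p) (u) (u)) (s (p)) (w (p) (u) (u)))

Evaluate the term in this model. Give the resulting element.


  p = 3
  u = 1
  u = 1
  (t (p) (u) (u)) = t(3, 1, 1) = 2
  p = 3
  (s (p)) = s(3,) = 1
  p = 3
  u = 1
  u = 1
  (w (p) (u) (u)) = w(3, 1, 1) = 1
  (f (t (p) (u) (u)) (s (p)) (w (p) (u) (u))) = f(2, 1, 1) = 2

value = 2


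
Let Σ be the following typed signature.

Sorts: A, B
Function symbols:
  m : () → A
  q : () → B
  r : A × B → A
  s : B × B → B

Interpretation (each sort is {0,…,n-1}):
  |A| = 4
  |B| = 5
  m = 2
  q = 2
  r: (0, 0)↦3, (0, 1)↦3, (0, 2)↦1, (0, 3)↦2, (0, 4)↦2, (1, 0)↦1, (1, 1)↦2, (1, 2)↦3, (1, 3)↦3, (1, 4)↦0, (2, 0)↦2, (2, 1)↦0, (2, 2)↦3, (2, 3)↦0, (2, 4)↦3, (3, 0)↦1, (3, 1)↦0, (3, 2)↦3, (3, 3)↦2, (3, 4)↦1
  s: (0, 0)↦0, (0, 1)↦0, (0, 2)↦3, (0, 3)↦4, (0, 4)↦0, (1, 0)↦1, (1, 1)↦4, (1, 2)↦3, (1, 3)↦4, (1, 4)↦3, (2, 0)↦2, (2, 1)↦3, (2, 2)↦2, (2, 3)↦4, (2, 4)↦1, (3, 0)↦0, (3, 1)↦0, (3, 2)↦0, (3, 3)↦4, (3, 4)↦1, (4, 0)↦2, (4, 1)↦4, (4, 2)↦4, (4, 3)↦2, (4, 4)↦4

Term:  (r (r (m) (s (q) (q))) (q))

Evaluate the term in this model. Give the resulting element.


  m = 2
  q = 2
  q = 2
  (s (q) (q)) = s(2, 2) = 2
  (r (m) (s (q) (q))) = r(2, 2) = 3
  q = 2
  (r (r (m) (s (q) (q))) (q)) = r(3, 2) = 3

value = 3


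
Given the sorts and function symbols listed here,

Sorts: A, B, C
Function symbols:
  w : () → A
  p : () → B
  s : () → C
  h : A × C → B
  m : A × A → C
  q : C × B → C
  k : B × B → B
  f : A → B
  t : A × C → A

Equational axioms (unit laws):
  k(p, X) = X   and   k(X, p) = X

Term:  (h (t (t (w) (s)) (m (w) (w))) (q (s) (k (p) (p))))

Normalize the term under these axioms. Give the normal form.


1. (h (t (t (w) (s)) (m (w) (w))) (q (s) (k (p) (p))))  →  (h (t (t (w) (s)) (m (w) (w))) (q (s) (p)))

normal form = (h (t (t (w) (s)) (m (w) (w))) (q (s) (p)))


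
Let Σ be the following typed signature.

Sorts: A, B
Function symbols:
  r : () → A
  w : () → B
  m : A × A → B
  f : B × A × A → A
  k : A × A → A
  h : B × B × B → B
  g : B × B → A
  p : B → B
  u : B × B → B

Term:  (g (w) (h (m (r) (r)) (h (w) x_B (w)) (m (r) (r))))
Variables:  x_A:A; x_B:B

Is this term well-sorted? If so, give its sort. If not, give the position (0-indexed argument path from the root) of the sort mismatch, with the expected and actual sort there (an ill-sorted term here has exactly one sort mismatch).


well-sorted; sort = A

  (w) : B
      (r) : A
      (r) : A
    (m (r) (r)) : B
      (w) : B
      x_B : B
      (w) : B
    (h (w) x_B (w)) : B
      (r) : A
      (r) : A
    (m (r) (r)) : B
  (h (m (r) (r)) (h (w) x_B (w)) (m (r) (r))) : B
(g (w) (h (m (r) (r)) (h (w) x_B (w)) (m (r) (r)))) : A


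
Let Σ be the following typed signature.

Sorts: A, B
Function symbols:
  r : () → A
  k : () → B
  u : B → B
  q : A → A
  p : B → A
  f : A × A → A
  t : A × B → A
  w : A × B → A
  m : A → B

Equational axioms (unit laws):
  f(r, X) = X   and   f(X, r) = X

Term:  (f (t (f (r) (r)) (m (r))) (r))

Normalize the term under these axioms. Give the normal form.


1. (f (t (f (r) (r)) (m (r))) (r))  →  (t (f (r) (r)) (m (r)))
2. (t (f (r) (r)) (m (r)))  →  (t (r) (m (r)))

normal form = (t (r) (m (r)))


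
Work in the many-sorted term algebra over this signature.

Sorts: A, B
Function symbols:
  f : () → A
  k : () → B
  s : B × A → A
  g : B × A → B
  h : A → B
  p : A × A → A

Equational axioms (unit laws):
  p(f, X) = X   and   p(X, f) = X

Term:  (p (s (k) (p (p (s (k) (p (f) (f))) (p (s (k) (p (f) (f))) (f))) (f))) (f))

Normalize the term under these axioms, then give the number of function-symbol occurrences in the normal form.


1. (p (s (k) (p (p (s (k) (p (f) (f))) (p (s (k) (p (f) (f))) (f))) (f))) (f))  →  (s (k) (p (p (s (k) (p (f) (f))) (p (s (k) (p (f) (f))) (f))) (f)))
2. (s (k) (p (p (s (k) (p (f) (f))) (p (s (k) (p (f) (f))) (f))) (f)))  →  (s (k) (p (s (k) (p (f) (f))) (p (s (k) (p (f) (f))) (f))))
3. (s (k) (p (s (k) (p (f) (f))) (p (s (k) (p (f) (f))) (f))))  →  (s (k) (p (s (k) (f)) (p (s (k) (p (f) (f))) (f))))
4. (s (k) (p (s (k) (f)) (p (s (k) (p (f) (f))) (f))))  →  (s (k) (p (s (k) (f)) (s (k) (p (f) (f)))))
5. (s (k) (p (s (k) (f)) (s (k) (p (f) (f)))))  →  (s (k) (p (s (k) (f)) (s (k) (f))))
normal form: (s (k) (p (s (k) (f)) (s (k) (f))))

size = 9


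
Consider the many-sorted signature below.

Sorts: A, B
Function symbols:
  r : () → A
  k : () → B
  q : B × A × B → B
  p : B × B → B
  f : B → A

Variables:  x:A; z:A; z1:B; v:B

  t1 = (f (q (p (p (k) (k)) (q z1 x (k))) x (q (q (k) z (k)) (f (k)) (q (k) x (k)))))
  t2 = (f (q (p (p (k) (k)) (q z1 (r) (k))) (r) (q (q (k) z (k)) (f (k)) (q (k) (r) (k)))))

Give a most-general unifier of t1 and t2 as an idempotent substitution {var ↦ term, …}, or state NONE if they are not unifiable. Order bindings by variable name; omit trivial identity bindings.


{x ↦ (r)}


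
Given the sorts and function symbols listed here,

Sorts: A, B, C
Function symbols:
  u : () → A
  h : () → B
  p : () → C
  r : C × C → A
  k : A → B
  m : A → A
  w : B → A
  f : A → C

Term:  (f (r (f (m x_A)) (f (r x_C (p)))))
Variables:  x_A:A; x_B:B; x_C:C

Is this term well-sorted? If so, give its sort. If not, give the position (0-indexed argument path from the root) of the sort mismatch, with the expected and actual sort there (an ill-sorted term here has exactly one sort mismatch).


        x_A : A
      (m x_A) : A
    (f (m x_A)) : C
        x_C : C
        (p) : C
      (r x_C (p)) : A
    (f (r x_C (p))) : C
  (r (f (m x_A)) (f (r x_C (p)))) : A
(f (r (f (m x_A)) (f (r x_C (p))))) : C

well-sorted; sort = C


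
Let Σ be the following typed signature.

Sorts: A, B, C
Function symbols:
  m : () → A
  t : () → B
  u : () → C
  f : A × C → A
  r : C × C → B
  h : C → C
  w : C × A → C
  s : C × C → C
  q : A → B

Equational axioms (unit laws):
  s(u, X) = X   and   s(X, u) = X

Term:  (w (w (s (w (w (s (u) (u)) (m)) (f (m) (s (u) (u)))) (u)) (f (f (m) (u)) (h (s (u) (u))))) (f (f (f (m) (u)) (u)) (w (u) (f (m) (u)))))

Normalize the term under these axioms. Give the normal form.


1. (w (w (s (w (w (s (u) (u)) (m)) (f (m) (s (u) (u)))) (u)) (f (f (m) (u)) (h (s (u) (u))))) (f (f (f (m) (u)) (u)) (w (u) (f (m) (u)))))  →  (w (w (w (w (s (u) (u)) (m)) (f (m) (s (u) (u)))) (f (f (m) (u)) (h (s (u) (u))))) (f (f (f (m) (u)) (u)) (w (u) (f (m) (u)))))
2. (w (w (w (w (s (u) (u)) (m)) (f (m) (s (u) (u)))) (f (f (m) (u)) (h (s (u) (u))))) (f (f (f (m) (u)) (u)) (w (u) (f (m) (u)))))  →  (w (w (w (w (u) (m)) (f (m) (s (u) (u)))) (f (f (m) (u)) (h (s (u) (u))))) (f (f (f (m) (u)) (u)) (w (u) (f (m) (u)))))
3. (w (w (w (w (u) (m)) (f (m) (s (u) (u)))) (f (f (m) (u)) (h (s (u) (u))))) (f (f (f (m) (u)) (u)) (w (u) (f (m) (u)))))  →  (w (w (w (w (u) (m)) (f (m) (u))) (f (f (m) (u)) (h (s (u) (u))))) (f (f (f (m) (u)) (u)) (w (u) (f (m) (u)))))
4. (w (w (w (w (u) (m)) (f (m) (u))) (f (f (m) (u)) (h (s (u) (u))))) (f (f (f (m) (u)) (u)) (w (u) (f (m) (u)))))  →  (w (w (w (w (u) (m)) (f (m) (u))) (f (f (m) (u)) (h (u)))) (f (f (f (m) (u)) (u)) (w (u) (f (m) (u)))))

normal form = (w (w (w (w (u) (m)) (f (m) (u))) (f (f (m) (u)) (h (u)))) (f (f (f (m) (u)) (u)) (w (u) (f (m) (u)))))


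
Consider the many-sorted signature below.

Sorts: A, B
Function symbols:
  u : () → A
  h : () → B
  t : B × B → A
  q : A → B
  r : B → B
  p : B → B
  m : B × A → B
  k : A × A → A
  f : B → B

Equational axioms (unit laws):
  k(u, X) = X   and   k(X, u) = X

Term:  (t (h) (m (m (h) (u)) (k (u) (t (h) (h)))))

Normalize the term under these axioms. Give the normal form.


normal form = (t (h) (m (m (h) (u)) (t (h) (h))))

1. (t (h) (m (m (h) (u)) (k (u) (t (h) (h)))))  →  (t (h) (m (m (h) (u)) (t (h) (h))))
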